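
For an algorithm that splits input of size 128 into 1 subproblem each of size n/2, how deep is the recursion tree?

For divide and conquer with division factor 2:

Problem sizes at each level:
Level 0: 128
Level 1: 64
Level 2: 32
Level 3: 16
Level 4: 8
Level 5: 4
Level 6: 2
Level 7: 1

The root is level 0 and the size-1 base case is level 7 (the tree spans levels 0 through 7, i.e. 8 levels counting the root), so the depth is the number of divisions: log_2(128) = 7

The recursion tree depth is log_2(128) = 7. At each level, the problem size is divided by 2, so it takes 7 divisions to reduce to a base case of size 1. The algorithm makes 1 recursive call at each level.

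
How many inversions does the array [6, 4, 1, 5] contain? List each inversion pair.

Finding inversions in [6, 4, 1, 5]:

(0, 1): arr[0]=6 > arr[1]=4
(0, 2): arr[0]=6 > arr[2]=1
(0, 3): arr[0]=6 > arr[3]=5
(1, 2): arr[1]=4 > arr[2]=1

Total inversions: 4

The array has 4 inversion(s): (0,1), (0,2), (0,3), (1,2). Each pair (i,j) satisfies i < j and arr[i] > arr[j].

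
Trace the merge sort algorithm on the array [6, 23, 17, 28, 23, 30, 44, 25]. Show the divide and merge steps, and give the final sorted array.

Merge sort trace:

Split: [6, 23, 17, 28, 23, 30, 44, 25] -> [6, 23, 17, 28] and [23, 30, 44, 25]
  Split: [6, 23, 17, 28] -> [6, 23] and [17, 28]
    Split: [6, 23] -> [6] and [23]
    Merge: [6] + [23] -> [6, 23]
    Split: [17, 28] -> [17] and [28]
    Merge: [17] + [28] -> [17, 28]
  Merge: [6, 23] + [17, 28] -> [6, 17, 23, 28]
  Split: [23, 30, 44, 25] -> [23, 30] and [44, 25]
    Split: [23, 30] -> [23] and [30]
    Merge: [23] + [30] -> [23, 30]
    Split: [44, 25] -> [44] and [25]
    Merge: [44] + [25] -> [25, 44]
  Merge: [23, 30] + [25, 44] -> [23, 25, 30, 44]
Merge: [6, 17, 23, 28] + [23, 25, 30, 44] -> [6, 17, 23, 23, 25, 28, 30, 44]

Final sorted array: [6, 17, 23, 23, 25, 28, 30, 44]

The merge sort proceeds by recursively splitting the array and merging sorted halves.
After all merges, the sorted array is [6, 17, 23, 23, 25, 28, 30, 44].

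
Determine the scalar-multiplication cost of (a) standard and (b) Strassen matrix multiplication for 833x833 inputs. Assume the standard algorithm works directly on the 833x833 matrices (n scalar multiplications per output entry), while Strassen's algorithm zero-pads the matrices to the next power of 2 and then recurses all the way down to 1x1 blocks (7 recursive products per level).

Matrix multiplication for 833x833 matrices:

Strassen's algorithm requires power-of-2 dimensions. Pad 833x833 to 1024x1024 (next power of 2).

Standard algorithm: 833^3 = 578009537 multiplications
Strassen's algorithm: 7^(log2(1024)) = 7^10 = 282475249 multiplications
Savings: 578009537 - 282475249 = 295534288 multiplications

Standard: 578009537 multiplications (833^3). Strassen: 282475249 multiplications (7^10, after padding to 1024x1024). Strassen reduces 8 recursive multiplications to 7 at each level.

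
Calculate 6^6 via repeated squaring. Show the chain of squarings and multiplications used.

Computing 6^6 by squaring (build up from 6^1; each line after the first costs one multiplication):

6^1 = 6
6^2 = (6^1)^2 = 6^2 = 36
6^3 = 6 * 6^2 = 6 * 36 = 216
6^6 = (6^3)^2 = 216^2 = 46656

Result: 46656
Multiplications needed: 3 (3 lines after 6^1)

6^6 = 46656. Using exponentiation by squaring, this requires 3 multiplications. The key idea: if the exponent is even, square the half-power; if odd, multiply by the base once.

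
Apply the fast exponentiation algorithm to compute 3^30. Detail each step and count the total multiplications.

Computing 3^30 by squaring (build up from 3^1; each line after the first costs one multiplication):

3^1 = 3
3^2 = (3^1)^2 = 3^2 = 9
3^3 = 3 * 3^2 = 3 * 9 = 27
3^6 = (3^3)^2 = 27^2 = 729
3^7 = 3 * 3^6 = 3 * 729 = 2187
3^14 = (3^7)^2 = 2187^2 = 4782969
3^15 = 3 * 3^14 = 3 * 4782969 = 14348907
3^30 = (3^15)^2 = 14348907^2 = 205891132094649

Result: 205891132094649
Multiplications needed: 7 (7 lines after 3^1)

3^30 = 205891132094649. Using exponentiation by squaring, this requires 7 multiplications. The key idea: if the exponent is even, square the half-power; if odd, multiply by the base once.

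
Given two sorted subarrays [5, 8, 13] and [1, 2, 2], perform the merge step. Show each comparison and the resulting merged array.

Merging process:

Compare 5 vs 1: take 1 from right. Merged: [1]
Compare 5 vs 2: take 2 from right. Merged: [1, 2]
Compare 5 vs 2: take 2 from right. Merged: [1, 2, 2]
Append remaining from left: [5, 8, 13]. Merged: [1, 2, 2, 5, 8, 13]

Final merged array: [1, 2, 2, 5, 8, 13]
Total comparisons: 3

The merged array is [1, 2, 2, 5, 8, 13], requiring 3 comparisons. The merge step runs in O(n) time where n is the total number of elements.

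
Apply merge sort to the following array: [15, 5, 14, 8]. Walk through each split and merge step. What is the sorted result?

Merge sort trace:

Split: [15, 5, 14, 8] -> [15, 5] and [14, 8]
  Split: [15, 5] -> [15] and [5]
  Merge: [15] + [5] -> [5, 15]
  Split: [14, 8] -> [14] and [8]
  Merge: [14] + [8] -> [8, 14]
Merge: [5, 15] + [8, 14] -> [5, 8, 14, 15]

Final sorted array: [5, 8, 14, 15]

The merge sort proceeds by recursively splitting the array and merging sorted halves.
After all merges, the sorted array is [5, 8, 14, 15].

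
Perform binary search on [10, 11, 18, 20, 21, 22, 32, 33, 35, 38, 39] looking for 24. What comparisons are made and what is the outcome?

Binary search for 24 in [10, 11, 18, 20, 21, 22, 32, 33, 35, 38, 39]:

lo=0, hi=10, mid=5, arr[mid]=22 -> 22 < 24, search right half
lo=6, hi=10, mid=8, arr[mid]=35 -> 35 > 24, search left half
lo=6, hi=7, mid=6, arr[mid]=32 -> 32 > 24, search left half
lo=6 > hi=5, target 24 not found

Binary search determines that 24 is not in the array after 3 comparisons. The search space was exhausted without finding the target.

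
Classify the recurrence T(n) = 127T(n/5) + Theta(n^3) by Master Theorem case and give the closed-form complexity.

Master Theorem for T(n) = 127T(n/5) + O(n^3):

a = 127, b = 5, c = 3
log_b(a) = log_5(127) = 3.0099

Case 1: c = 3 < log_5(127) = 3.0099
T(n) = O(n^(log_5 127))

For T(n) = 127T(n/5) + O(n^3): log_5(127) = 3.0099. This is Case 1 of the Master Theorem (c < log_b(a), work dominated by leaves), giving O(n^(log_5 127)).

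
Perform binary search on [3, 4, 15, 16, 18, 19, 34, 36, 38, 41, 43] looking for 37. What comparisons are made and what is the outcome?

Binary search for 37 in [3, 4, 15, 16, 18, 19, 34, 36, 38, 41, 43]:

lo=0, hi=10, mid=5, arr[mid]=19 -> 19 < 37, search right half
lo=6, hi=10, mid=8, arr[mid]=38 -> 38 > 37, search left half
lo=6, hi=7, mid=6, arr[mid]=34 -> 34 < 37, search right half
lo=7, hi=7, mid=7, arr[mid]=36 -> 36 < 37, search right half
lo=8 > hi=7, target 37 not found

Binary search determines that 37 is not in the array after 4 comparisons. The search space was exhausted without finding the target.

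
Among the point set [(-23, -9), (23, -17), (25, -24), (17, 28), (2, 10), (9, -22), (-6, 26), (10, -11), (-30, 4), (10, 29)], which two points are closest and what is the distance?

Computing all pairwise distances among 10 points:

d((-23, -9), (23, -17)) = 46.6905
d((-23, -9), (25, -24)) = 50.2892
d((-23, -9), (17, 28)) = 54.4885
d((-23, -9), (2, 10)) = 31.4006
d((-23, -9), (9, -22)) = 34.5398
d((-23, -9), (-6, 26)) = 38.9102
d((-23, -9), (10, -11)) = 33.0606
d((-23, -9), (-30, 4)) = 14.7648
d((-23, -9), (10, 29)) = 50.3289
d((23, -17), (25, -24)) = 7.2801
d((23, -17), (17, 28)) = 45.3982
d((23, -17), (2, 10)) = 34.2053
d((23, -17), (9, -22)) = 14.8661
d((23, -17), (-6, 26)) = 51.8652
d((23, -17), (10, -11)) = 14.3178
d((23, -17), (-30, 4)) = 57.0088
d((23, -17), (10, 29)) = 47.8017
d((25, -24), (17, 28)) = 52.6118
d((25, -24), (2, 10)) = 41.0488
d((25, -24), (9, -22)) = 16.1245
d((25, -24), (-6, 26)) = 58.8303
d((25, -24), (10, -11)) = 19.8494
d((25, -24), (-30, 4)) = 61.7171
d((25, -24), (10, 29)) = 55.0818
d((17, 28), (2, 10)) = 23.4307
d((17, 28), (9, -22)) = 50.636
d((17, 28), (-6, 26)) = 23.0868
d((17, 28), (10, -11)) = 39.6232
d((17, 28), (-30, 4)) = 52.7731
d((17, 28), (10, 29)) = 7.0711 <-- minimum
d((2, 10), (9, -22)) = 32.7567
d((2, 10), (-6, 26)) = 17.8885
d((2, 10), (10, -11)) = 22.4722
d((2, 10), (-30, 4)) = 32.5576
d((2, 10), (10, 29)) = 20.6155
d((9, -22), (-6, 26)) = 50.2892
d((9, -22), (10, -11)) = 11.0454
d((9, -22), (-30, 4)) = 46.8722
d((9, -22), (10, 29)) = 51.0098
d((-6, 26), (10, -11)) = 40.3113
d((-6, 26), (-30, 4)) = 32.5576
d((-6, 26), (10, 29)) = 16.2788
d((10, -11), (-30, 4)) = 42.72
d((10, -11), (10, 29)) = 40.0
d((-30, 4), (10, 29)) = 47.1699

Closest pair: (17, 28) and (10, 29) with distance 7.0711

The closest pair is (17, 28) and (10, 29) with Euclidean distance 7.0711. For 10 points, brute-force pairwise comparison is shown above. For large n, the divide-and-conquer algorithm (sort by x, recurse on halves, check the dividing strip) achieves O(n log n).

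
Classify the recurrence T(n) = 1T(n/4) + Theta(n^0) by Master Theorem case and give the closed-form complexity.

Master Theorem for T(n) = 1T(n/4) + O(n^0):

a = 1, b = 4, c = 0
log_b(a) = log_4(1) = 0.0000

Case 2: c = 0 = log_4(1) = 0.0000
T(n) = O(n^0 log n) = O(log n)

For T(n) = 1T(n/4) + O(n^0): log_4(1) = 0.0000. This is Case 2 of the Master Theorem (c = log_b(a), equal work at all levels), giving O(log n).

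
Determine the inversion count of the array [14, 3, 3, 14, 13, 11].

Finding inversions in [14, 3, 3, 14, 13, 11]:

(0, 1): arr[0]=14 > arr[1]=3
(0, 2): arr[0]=14 > arr[2]=3
(0, 4): arr[0]=14 > arr[4]=13
(0, 5): arr[0]=14 > arr[5]=11
(3, 4): arr[3]=14 > arr[4]=13
(3, 5): arr[3]=14 > arr[5]=11
(4, 5): arr[4]=13 > arr[5]=11

Total inversions: 7

The array has 7 inversion(s): (0,1), (0,2), (0,4), (0,5), (3,4), (3,5), (4,5). Each pair (i,j) satisfies i < j and arr[i] > arr[j].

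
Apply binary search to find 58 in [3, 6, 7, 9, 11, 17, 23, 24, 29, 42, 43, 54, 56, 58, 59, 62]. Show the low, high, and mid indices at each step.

Binary search for 58 in [3, 6, 7, 9, 11, 17, 23, 24, 29, 42, 43, 54, 56, 58, 59, 62]:

lo=0, hi=15, mid=7, arr[mid]=24 -> 24 < 58, search right half
lo=8, hi=15, mid=11, arr[mid]=54 -> 54 < 58, search right half
lo=12, hi=15, mid=13, arr[mid]=58 -> Found target at index 13!

Binary search finds 58 at index 13 after 3 comparisons. The search repeatedly halves the search space by comparing with the middle element.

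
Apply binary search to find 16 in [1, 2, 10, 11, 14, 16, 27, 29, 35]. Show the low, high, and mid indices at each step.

Binary search for 16 in [1, 2, 10, 11, 14, 16, 27, 29, 35]:

lo=0, hi=8, mid=4, arr[mid]=14 -> 14 < 16, search right half
lo=5, hi=8, mid=6, arr[mid]=27 -> 27 > 16, search left half
lo=5, hi=5, mid=5, arr[mid]=16 -> Found target at index 5!

Binary search finds 16 at index 5 after 3 comparisons. The search repeatedly halves the search space by comparing with the middle element.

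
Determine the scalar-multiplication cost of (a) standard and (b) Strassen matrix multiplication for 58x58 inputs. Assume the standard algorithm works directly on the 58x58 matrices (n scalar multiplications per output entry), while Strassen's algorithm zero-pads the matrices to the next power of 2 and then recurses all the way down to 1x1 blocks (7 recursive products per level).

Matrix multiplication for 58x58 matrices:

Strassen's algorithm requires power-of-2 dimensions. Pad 58x58 to 64x64 (next power of 2).

Standard algorithm: 58^3 = 195112 multiplications
Strassen's algorithm: 7^(log2(64)) = 7^6 = 117649 multiplications
Savings: 195112 - 117649 = 77463 multiplications

Standard: 195112 multiplications (58^3). Strassen: 117649 multiplications (7^6, after padding to 64x64). Strassen reduces 8 recursive multiplications to 7 at each level.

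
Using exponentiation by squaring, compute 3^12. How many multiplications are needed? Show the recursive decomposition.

Computing 3^12 by squaring (build up from 3^1; each line after the first costs one multiplication):

3^1 = 3
3^2 = (3^1)^2 = 3^2 = 9
3^3 = 3 * 3^2 = 3 * 9 = 27
3^6 = (3^3)^2 = 27^2 = 729
3^12 = (3^6)^2 = 729^2 = 531441

Result: 531441
Multiplications needed: 4 (4 lines after 3^1)

3^12 = 531441. Using exponentiation by squaring, this requires 4 multiplications. The key idea: if the exponent is even, square the half-power; if odd, multiply by the base once.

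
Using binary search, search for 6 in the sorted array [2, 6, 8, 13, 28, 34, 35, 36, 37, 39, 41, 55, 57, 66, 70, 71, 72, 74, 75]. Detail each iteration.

Binary search for 6 in [2, 6, 8, 13, 28, 34, 35, 36, 37, 39, 41, 55, 57, 66, 70, 71, 72, 74, 75]:

lo=0, hi=18, mid=9, arr[mid]=39 -> 39 > 6, search left half
lo=0, hi=8, mid=4, arr[mid]=28 -> 28 > 6, search left half
lo=0, hi=3, mid=1, arr[mid]=6 -> Found target at index 1!

Binary search finds 6 at index 1 after 3 comparisons. The search repeatedly halves the search space by comparing with the middle element.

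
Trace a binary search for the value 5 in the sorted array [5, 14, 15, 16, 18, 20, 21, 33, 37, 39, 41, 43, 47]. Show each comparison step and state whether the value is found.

Binary search for 5 in [5, 14, 15, 16, 18, 20, 21, 33, 37, 39, 41, 43, 47]:

lo=0, hi=12, mid=6, arr[mid]=21 -> 21 > 5, search left half
lo=0, hi=5, mid=2, arr[mid]=15 -> 15 > 5, search left half
lo=0, hi=1, mid=0, arr[mid]=5 -> Found target at index 0!

Binary search finds 5 at index 0 after 3 comparisons. The search repeatedly halves the search space by comparing with the middle element.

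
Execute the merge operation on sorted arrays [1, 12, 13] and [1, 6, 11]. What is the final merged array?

Merging process:

Compare 1 vs 1: take 1 from left. Merged: [1]
Compare 12 vs 1: take 1 from right. Merged: [1, 1]
Compare 12 vs 6: take 6 from right. Merged: [1, 1, 6]
Compare 12 vs 11: take 11 from right. Merged: [1, 1, 6, 11]
Append remaining from left: [12, 13]. Merged: [1, 1, 6, 11, 12, 13]

Final merged array: [1, 1, 6, 11, 12, 13]
Total comparisons: 4

The merged array is [1, 1, 6, 11, 12, 13], requiring 4 comparisons. The merge step runs in O(n) time where n is the total number of elements.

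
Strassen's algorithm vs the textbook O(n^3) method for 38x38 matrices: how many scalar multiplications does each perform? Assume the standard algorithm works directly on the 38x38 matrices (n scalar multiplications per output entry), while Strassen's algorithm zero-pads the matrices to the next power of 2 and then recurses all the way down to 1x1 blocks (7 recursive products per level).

Matrix multiplication for 38x38 matrices:

Strassen's algorithm requires power-of-2 dimensions. Pad 38x38 to 64x64 (next power of 2).

Standard algorithm: 38^3 = 54872 multiplications
Strassen's algorithm: 7^(log2(64)) = 7^6 = 117649 multiplications
Difference: 54872 - 117649 = -62777 (Strassen uses MORE here due to padding overhead — for small or just-over-power-of-2 n, padding can outweigh the per-level savings)

Standard: 54872 multiplications (38^3). Strassen: 117649 multiplications (7^6, after padding to 64x64). Strassen reduces 8 recursive multiplications to 7 at each level.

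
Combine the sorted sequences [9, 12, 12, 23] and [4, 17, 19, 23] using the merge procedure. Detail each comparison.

Merging process:

Compare 9 vs 4: take 4 from right. Merged: [4]
Compare 9 vs 17: take 9 from left. Merged: [4, 9]
Compare 12 vs 17: take 12 from left. Merged: [4, 9, 12]
Compare 12 vs 17: take 12 from left. Merged: [4, 9, 12, 12]
Compare 23 vs 17: take 17 from right. Merged: [4, 9, 12, 12, 17]
Compare 23 vs 19: take 19 from right. Merged: [4, 9, 12, 12, 17, 19]
Compare 23 vs 23: take 23 from left. Merged: [4, 9, 12, 12, 17, 19, 23]
Append remaining from right: [23]. Merged: [4, 9, 12, 12, 17, 19, 23, 23]

Final merged array: [4, 9, 12, 12, 17, 19, 23, 23]
Total comparisons: 7

The merged array is [4, 9, 12, 12, 17, 19, 23, 23], requiring 7 comparisons. The merge step runs in O(n) time where n is the total number of elements.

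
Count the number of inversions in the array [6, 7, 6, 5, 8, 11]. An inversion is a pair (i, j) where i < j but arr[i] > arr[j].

Finding inversions in [6, 7, 6, 5, 8, 11]:

(0, 3): arr[0]=6 > arr[3]=5
(1, 2): arr[1]=7 > arr[2]=6
(1, 3): arr[1]=7 > arr[3]=5
(2, 3): arr[2]=6 > arr[3]=5

Total inversions: 4

The array has 4 inversion(s): (0,3), (1,2), (1,3), (2,3). Each pair (i,j) satisfies i < j and arr[i] > arr[j].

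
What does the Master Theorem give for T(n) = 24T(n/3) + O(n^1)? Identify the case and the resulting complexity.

Master Theorem for T(n) = 24T(n/3) + O(n^1):

a = 24, b = 3, c = 1
log_b(a) = log_3(24) = 2.8928

Case 1: c = 1 < log_3(24) = 2.8928
T(n) = O(n^(log_3 24))

For T(n) = 24T(n/3) + O(n^1): log_3(24) = 2.8928. This is Case 1 of the Master Theorem (c < log_b(a), work dominated by leaves), giving O(n^(log_3 24)).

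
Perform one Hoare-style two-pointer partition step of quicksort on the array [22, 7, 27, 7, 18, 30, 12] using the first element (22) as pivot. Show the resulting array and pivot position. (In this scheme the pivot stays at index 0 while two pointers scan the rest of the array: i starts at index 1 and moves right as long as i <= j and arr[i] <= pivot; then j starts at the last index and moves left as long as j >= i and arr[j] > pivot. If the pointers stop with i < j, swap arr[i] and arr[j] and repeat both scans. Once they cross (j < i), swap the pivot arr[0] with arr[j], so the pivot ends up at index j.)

Hoare-style two-pointer partition with pivot = 22:

Initial array: [22, 7, 27, 7, 18, 30, 12]

Pointers start at i = 1, j = 6.
i stops at index 2 (arr[2]=27 > 22), j stops at index 6 (arr[6]=12 <= 22): swap arr[2] and arr[6], array becomes [22, 7, 12, 7, 18, 30, 27]
i ends at 5, j ends at 4: the pointers have crossed (j < i), so scanning stops.

Swap pivot arr[0] with arr[4] to place pivot at position 4: [18, 7, 12, 7, 22, 30, 27]
Pivot position: 4

After partitioning with pivot 22, the array becomes [18, 7, 12, 7, 22, 30, 27]. The pivot is placed at index 4. All elements to the left of the pivot are <= 22, and all elements to the right are > 22.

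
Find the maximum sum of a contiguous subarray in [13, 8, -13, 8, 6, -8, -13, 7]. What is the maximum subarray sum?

Using Kadane's algorithm on [13, 8, -13, 8, 6, -8, -13, 7]:

Scanning through the array:
Position 1 (value 8): max_ending_here = 21, max_so_far = 21
Position 2 (value -13): max_ending_here = 8, max_so_far = 21
Position 3 (value 8): max_ending_here = 16, max_so_far = 21
Position 4 (value 6): max_ending_here = 22, max_so_far = 22
Position 5 (value -8): max_ending_here = 14, max_so_far = 22
Position 6 (value -13): max_ending_here = 1, max_so_far = 22
Position 7 (value 7): max_ending_here = 8, max_so_far = 22

Maximum subarray: [13, 8, -13, 8, 6]
Maximum sum: 22

The maximum subarray is [13, 8, -13, 8, 6] with sum 22. This subarray runs from index 0 to index 4.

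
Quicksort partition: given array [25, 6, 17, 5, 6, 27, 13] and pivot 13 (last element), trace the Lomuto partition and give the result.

Lomuto partition with pivot = 13:

Initial array: [25, 6, 17, 5, 6, 27, 13]

arr[0]=25 > 13: no swap
arr[1]=6 <= 13: swap with position 0, array becomes [6, 25, 17, 5, 6, 27, 13]
arr[2]=17 > 13: no swap
arr[3]=5 <= 13: swap with position 1, array becomes [6, 5, 17, 25, 6, 27, 13]
arr[4]=6 <= 13: swap with position 2, array becomes [6, 5, 6, 25, 17, 27, 13]
arr[5]=27 > 13: no swap

Place pivot at position 3: [6, 5, 6, 13, 17, 27, 25]
Pivot position: 3

After partitioning with pivot 13, the array becomes [6, 5, 6, 13, 17, 27, 25]. The pivot is placed at index 3. All elements to the left of the pivot are <= 13, and all elements to the right are > 13.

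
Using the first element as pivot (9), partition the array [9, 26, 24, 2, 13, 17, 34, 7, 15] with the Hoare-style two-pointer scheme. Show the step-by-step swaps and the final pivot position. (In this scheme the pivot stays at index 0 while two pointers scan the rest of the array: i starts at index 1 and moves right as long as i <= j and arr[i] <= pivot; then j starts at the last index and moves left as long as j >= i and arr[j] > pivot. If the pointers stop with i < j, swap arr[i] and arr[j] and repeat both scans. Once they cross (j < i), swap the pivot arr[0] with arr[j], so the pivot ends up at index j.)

Hoare-style two-pointer partition with pivot = 9:

Initial array: [9, 26, 24, 2, 13, 17, 34, 7, 15]

Pointers start at i = 1, j = 8.
i stops at index 1 (arr[1]=26 > 9), j stops at index 7 (arr[7]=7 <= 9): swap arr[1] and arr[7], array becomes [9, 7, 24, 2, 13, 17, 34, 26, 15]
i stops at index 2 (arr[2]=24 > 9), j stops at index 3 (arr[3]=2 <= 9): swap arr[2] and arr[3], array becomes [9, 7, 2, 24, 13, 17, 34, 26, 15]
i ends at 3, j ends at 2: the pointers have crossed (j < i), so scanning stops.

Swap pivot arr[0] with arr[2] to place pivot at position 2: [2, 7, 9, 24, 13, 17, 34, 26, 15]
Pivot position: 2

After partitioning with pivot 9, the array becomes [2, 7, 9, 24, 13, 17, 34, 26, 15]. The pivot is placed at index 2. All elements to the left of the pivot are <= 9, and all elements to the right are > 9.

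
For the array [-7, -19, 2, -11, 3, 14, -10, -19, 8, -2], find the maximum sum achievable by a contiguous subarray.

Using Kadane's algorithm on [-7, -19, 2, -11, 3, 14, -10, -19, 8, -2]:

Scanning through the array:
Position 1 (value -19): max_ending_here = -19, max_so_far = -7
Position 2 (value 2): max_ending_here = 2, max_so_far = 2
Position 3 (value -11): max_ending_here = -9, max_so_far = 2
Position 4 (value 3): max_ending_here = 3, max_so_far = 3
Position 5 (value 14): max_ending_here = 17, max_so_far = 17
Position 6 (value -10): max_ending_here = 7, max_so_far = 17
Position 7 (value -19): max_ending_here = -12, max_so_far = 17
Position 8 (value 8): max_ending_here = 8, max_so_far = 17
Position 9 (value -2): max_ending_here = 6, max_so_far = 17

Maximum subarray: [3, 14]
Maximum sum: 17

The maximum subarray is [3, 14] with sum 17. This subarray runs from index 4 to index 5.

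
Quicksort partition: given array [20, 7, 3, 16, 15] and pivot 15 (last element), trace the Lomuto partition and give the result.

Lomuto partition with pivot = 15:

Initial array: [20, 7, 3, 16, 15]

arr[0]=20 > 15: no swap
arr[1]=7 <= 15: swap with position 0, array becomes [7, 20, 3, 16, 15]
arr[2]=3 <= 15: swap with position 1, array becomes [7, 3, 20, 16, 15]
arr[3]=16 > 15: no swap

Place pivot at position 2: [7, 3, 15, 16, 20]
Pivot position: 2

After partitioning with pivot 15, the array becomes [7, 3, 15, 16, 20]. The pivot is placed at index 2. All elements to the left of the pivot are <= 15, and all elements to the right are > 15.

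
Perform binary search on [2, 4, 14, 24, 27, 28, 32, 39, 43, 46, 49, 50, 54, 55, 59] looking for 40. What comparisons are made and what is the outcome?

Binary search for 40 in [2, 4, 14, 24, 27, 28, 32, 39, 43, 46, 49, 50, 54, 55, 59]:

lo=0, hi=14, mid=7, arr[mid]=39 -> 39 < 40, search right half
lo=8, hi=14, mid=11, arr[mid]=50 -> 50 > 40, search left half
lo=8, hi=10, mid=9, arr[mid]=46 -> 46 > 40, search left half
lo=8, hi=8, mid=8, arr[mid]=43 -> 43 > 40, search left half
lo=8 > hi=7, target 40 not found

Binary search determines that 40 is not in the array after 4 comparisons. The search space was exhausted without finding the target.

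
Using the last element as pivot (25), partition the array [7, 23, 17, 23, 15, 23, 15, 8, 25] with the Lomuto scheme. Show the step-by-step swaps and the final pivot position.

Lomuto partition with pivot = 25:

Initial array: [7, 23, 17, 23, 15, 23, 15, 8, 25]

arr[0]=7 <= 25: swap with position 0, array becomes [7, 23, 17, 23, 15, 23, 15, 8, 25]
arr[1]=23 <= 25: swap with position 1, array becomes [7, 23, 17, 23, 15, 23, 15, 8, 25]
arr[2]=17 <= 25: swap with position 2, array becomes [7, 23, 17, 23, 15, 23, 15, 8, 25]
arr[3]=23 <= 25: swap with position 3, array becomes [7, 23, 17, 23, 15, 23, 15, 8, 25]
arr[4]=15 <= 25: swap with position 4, array becomes [7, 23, 17, 23, 15, 23, 15, 8, 25]
arr[5]=23 <= 25: swap with position 5, array becomes [7, 23, 17, 23, 15, 23, 15, 8, 25]
arr[6]=15 <= 25: swap with position 6, array becomes [7, 23, 17, 23, 15, 23, 15, 8, 25]
arr[7]=8 <= 25: swap with position 7, array becomes [7, 23, 17, 23, 15, 23, 15, 8, 25]

Place pivot at position 8: [7, 23, 17, 23, 15, 23, 15, 8, 25]
Pivot position: 8

After partitioning with pivot 25, the array becomes [7, 23, 17, 23, 15, 23, 15, 8, 25]. The pivot is placed at index 8. All elements to the left of the pivot are <= 25, and all elements to the right are > 25.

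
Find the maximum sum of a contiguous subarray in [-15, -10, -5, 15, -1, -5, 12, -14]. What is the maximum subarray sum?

Using Kadane's algorithm on [-15, -10, -5, 15, -1, -5, 12, -14]:

Scanning through the array:
Position 1 (value -10): max_ending_here = -10, max_so_far = -10
Position 2 (value -5): max_ending_here = -5, max_so_far = -5
Position 3 (value 15): max_ending_here = 15, max_so_far = 15
Position 4 (value -1): max_ending_here = 14, max_so_far = 15
Position 5 (value -5): max_ending_here = 9, max_so_far = 15
Position 6 (value 12): max_ending_here = 21, max_so_far = 21
Position 7 (value -14): max_ending_here = 7, max_so_far = 21

Maximum subarray: [15, -1, -5, 12]
Maximum sum: 21

The maximum subarray is [15, -1, -5, 12] with sum 21. This subarray runs from index 3 to index 6.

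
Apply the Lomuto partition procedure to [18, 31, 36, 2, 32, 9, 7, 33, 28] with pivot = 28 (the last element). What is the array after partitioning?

Lomuto partition with pivot = 28:

Initial array: [18, 31, 36, 2, 32, 9, 7, 33, 28]

arr[0]=18 <= 28: swap with position 0, array becomes [18, 31, 36, 2, 32, 9, 7, 33, 28]
arr[1]=31 > 28: no swap
arr[2]=36 > 28: no swap
arr[3]=2 <= 28: swap with position 1, array becomes [18, 2, 36, 31, 32, 9, 7, 33, 28]
arr[4]=32 > 28: no swap
arr[5]=9 <= 28: swap with position 2, array becomes [18, 2, 9, 31, 32, 36, 7, 33, 28]
arr[6]=7 <= 28: swap with position 3, array becomes [18, 2, 9, 7, 32, 36, 31, 33, 28]
arr[7]=33 > 28: no swap

Place pivot at position 4: [18, 2, 9, 7, 28, 36, 31, 33, 32]
Pivot position: 4

After partitioning with pivot 28, the array becomes [18, 2, 9, 7, 28, 36, 31, 33, 32]. The pivot is placed at index 4. All elements to the left of the pivot are <= 28, and all elements to the right are > 28.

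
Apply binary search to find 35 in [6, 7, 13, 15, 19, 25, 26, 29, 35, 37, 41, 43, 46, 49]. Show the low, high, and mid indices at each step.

Binary search for 35 in [6, 7, 13, 15, 19, 25, 26, 29, 35, 37, 41, 43, 46, 49]:

lo=0, hi=13, mid=6, arr[mid]=26 -> 26 < 35, search right half
lo=7, hi=13, mid=10, arr[mid]=41 -> 41 > 35, search left half
lo=7, hi=9, mid=8, arr[mid]=35 -> Found target at index 8!

Binary search finds 35 at index 8 after 3 comparisons. The search repeatedly halves the search space by comparing with the middle element.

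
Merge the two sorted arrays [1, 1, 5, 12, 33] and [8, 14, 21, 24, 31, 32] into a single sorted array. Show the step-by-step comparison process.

Merging process:

Compare 1 vs 8: take 1 from left. Merged: [1]
Compare 1 vs 8: take 1 from left. Merged: [1, 1]
Compare 5 vs 8: take 5 from left. Merged: [1, 1, 5]
Compare 12 vs 8: take 8 from right. Merged: [1, 1, 5, 8]
Compare 12 vs 14: take 12 from left. Merged: [1, 1, 5, 8, 12]
Compare 33 vs 14: take 14 from right. Merged: [1, 1, 5, 8, 12, 14]
Compare 33 vs 21: take 21 from right. Merged: [1, 1, 5, 8, 12, 14, 21]
Compare 33 vs 24: take 24 from right. Merged: [1, 1, 5, 8, 12, 14, 21, 24]
Compare 33 vs 31: take 31 from right. Merged: [1, 1, 5, 8, 12, 14, 21, 24, 31]
Compare 33 vs 32: take 32 from right. Merged: [1, 1, 5, 8, 12, 14, 21, 24, 31, 32]
Append remaining from left: [33]. Merged: [1, 1, 5, 8, 12, 14, 21, 24, 31, 32, 33]

Final merged array: [1, 1, 5, 8, 12, 14, 21, 24, 31, 32, 33]
Total comparisons: 10

The merged array is [1, 1, 5, 8, 12, 14, 21, 24, 31, 32, 33], requiring 10 comparisons. The merge step runs in O(n) time where n is the total number of elements.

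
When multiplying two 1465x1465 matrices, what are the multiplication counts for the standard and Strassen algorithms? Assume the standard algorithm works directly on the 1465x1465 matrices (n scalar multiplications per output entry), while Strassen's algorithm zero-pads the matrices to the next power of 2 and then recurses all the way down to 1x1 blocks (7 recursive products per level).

Matrix multiplication for 1465x1465 matrices:

Strassen's algorithm requires power-of-2 dimensions. Pad 1465x1465 to 2048x2048 (next power of 2).

Standard algorithm: 1465^3 = 3144219625 multiplications
Strassen's algorithm: 7^(log2(2048)) = 7^11 = 1977326743 multiplications
Savings: 3144219625 - 1977326743 = 1166892882 multiplications

Standard: 3144219625 multiplications (1465^3). Strassen: 1977326743 multiplications (7^11, after padding to 2048x2048). Strassen reduces 8 recursive multiplications to 7 at each level.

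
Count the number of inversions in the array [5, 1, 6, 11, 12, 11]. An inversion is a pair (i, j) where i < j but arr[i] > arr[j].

Finding inversions in [5, 1, 6, 11, 12, 11]:

(0, 1): arr[0]=5 > arr[1]=1
(4, 5): arr[4]=12 > arr[5]=11

Total inversions: 2

The array has 2 inversion(s): (0,1), (4,5). Each pair (i,j) satisfies i < j and arr[i] > arr[j].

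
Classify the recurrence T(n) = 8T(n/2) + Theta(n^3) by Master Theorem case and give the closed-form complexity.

Master Theorem for T(n) = 8T(n/2) + O(n^3):

a = 8, b = 2, c = 3
log_b(a) = log_2(8) = 3.0000

Case 2: c = 3 = log_2(8) = 3.0000
T(n) = O(n^3 log n) = O(n^3 log n)

For T(n) = 8T(n/2) + O(n^3): log_2(8) = 3.0000. This is Case 2 of the Master Theorem (c = log_b(a), equal work at all levels), giving O(n^3 log n).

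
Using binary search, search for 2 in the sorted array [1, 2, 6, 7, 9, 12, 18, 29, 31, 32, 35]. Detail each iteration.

Binary search for 2 in [1, 2, 6, 7, 9, 12, 18, 29, 31, 32, 35]:

lo=0, hi=10, mid=5, arr[mid]=12 -> 12 > 2, search left half
lo=0, hi=4, mid=2, arr[mid]=6 -> 6 > 2, search left half
lo=0, hi=1, mid=0, arr[mid]=1 -> 1 < 2, search right half
lo=1, hi=1, mid=1, arr[mid]=2 -> Found target at index 1!

Binary search finds 2 at index 1 after 4 comparisons. The search repeatedly halves the search space by comparing with the middle element.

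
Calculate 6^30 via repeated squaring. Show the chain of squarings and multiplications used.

Computing 6^30 by squaring (build up from 6^1; each line after the first costs one multiplication):

6^1 = 6
6^2 = (6^1)^2 = 6^2 = 36
6^3 = 6 * 6^2 = 6 * 36 = 216
6^6 = (6^3)^2 = 216^2 = 46656
6^7 = 6 * 6^6 = 6 * 46656 = 279936
6^14 = (6^7)^2 = 279936^2 = 78364164096
6^15 = 6 * 6^14 = 6 * 78364164096 = 470184984576
6^30 = (6^15)^2 = 470184984576^2 = 221073919720733357899776

Result: 221073919720733357899776
Multiplications needed: 7 (7 lines after 6^1)

6^30 = 221073919720733357899776. Using exponentiation by squaring, this requires 7 multiplications. The key idea: if the exponent is even, square the half-power; if odd, multiply by the base once.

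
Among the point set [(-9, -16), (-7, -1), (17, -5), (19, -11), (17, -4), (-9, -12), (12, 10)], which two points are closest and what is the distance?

Computing all pairwise distances among 7 points:

d((-9, -16), (-7, -1)) = 15.1327
d((-9, -16), (17, -5)) = 28.2312
d((-9, -16), (19, -11)) = 28.4429
d((-9, -16), (17, -4)) = 28.6356
d((-9, -16), (-9, -12)) = 4.0
d((-9, -16), (12, 10)) = 33.4215
d((-7, -1), (17, -5)) = 24.3311
d((-7, -1), (19, -11)) = 27.8568
d((-7, -1), (17, -4)) = 24.1868
d((-7, -1), (-9, -12)) = 11.1803
d((-7, -1), (12, 10)) = 21.9545
d((17, -5), (19, -11)) = 6.3246
d((17, -5), (17, -4)) = 1.0 <-- minimum
d((17, -5), (-9, -12)) = 26.9258
d((17, -5), (12, 10)) = 15.8114
d((19, -11), (17, -4)) = 7.2801
d((19, -11), (-9, -12)) = 28.0179
d((19, -11), (12, 10)) = 22.1359
d((17, -4), (-9, -12)) = 27.2029
d((17, -4), (12, 10)) = 14.8661
d((-9, -12), (12, 10)) = 30.4138

Closest pair: (17, -5) and (17, -4) with distance 1.0

The closest pair is (17, -5) and (17, -4) with Euclidean distance 1.0. For 7 points, brute-force pairwise comparison is shown above. For large n, the divide-and-conquer algorithm (sort by x, recurse on halves, check the dividing strip) achieves O(n log n).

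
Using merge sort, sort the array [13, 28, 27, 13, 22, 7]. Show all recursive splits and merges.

Merge sort trace:

Split: [13, 28, 27, 13, 22, 7] -> [13, 28, 27] and [13, 22, 7]
  Split: [13, 28, 27] -> [13] and [28, 27]
    Split: [28, 27] -> [28] and [27]
    Merge: [28] + [27] -> [27, 28]
  Merge: [13] + [27, 28] -> [13, 27, 28]
  Split: [13, 22, 7] -> [13] and [22, 7]
    Split: [22, 7] -> [22] and [7]
    Merge: [22] + [7] -> [7, 22]
  Merge: [13] + [7, 22] -> [7, 13, 22]
Merge: [13, 27, 28] + [7, 13, 22] -> [7, 13, 13, 22, 27, 28]

Final sorted array: [7, 13, 13, 22, 27, 28]

The merge sort proceeds by recursively splitting the array and merging sorted halves.
After all merges, the sorted array is [7, 13, 13, 22, 27, 28].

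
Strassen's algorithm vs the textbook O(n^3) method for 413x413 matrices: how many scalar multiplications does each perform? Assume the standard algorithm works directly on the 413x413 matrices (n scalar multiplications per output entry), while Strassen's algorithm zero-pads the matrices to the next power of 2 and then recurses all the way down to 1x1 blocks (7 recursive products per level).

Matrix multiplication for 413x413 matrices:

Strassen's algorithm requires power-of-2 dimensions. Pad 413x413 to 512x512 (next power of 2).

Standard algorithm: 413^3 = 70444997 multiplications
Strassen's algorithm: 7^(log2(512)) = 7^9 = 40353607 multiplications
Savings: 70444997 - 40353607 = 30091390 multiplications

Standard: 70444997 multiplications (413^3). Strassen: 40353607 multiplications (7^9, after padding to 512x512). Strassen reduces 8 recursive multiplications to 7 at each level.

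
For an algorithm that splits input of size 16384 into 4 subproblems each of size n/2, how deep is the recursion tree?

For divide and conquer with division factor 2:

Problem sizes at each level:
Level 0: 16384
Level 1: 8192
Level 2: 4096
Level 3: 2048
Level 4: 1024
Level 5: 512
Level 6: 256
Level 7: 128
Level 8: 64
Level 9: 32
Level 10: 16
Level 11: 8
Level 12: 4
Level 13: 2
Level 14: 1

The root is level 0 and the size-1 base case is level 14 (the tree spans levels 0 through 14, i.e. 15 levels counting the root), so the depth is the number of divisions: log_2(16384) = 14

The recursion tree depth is log_2(16384) = 14. At each level, the problem size is divided by 2, so it takes 14 divisions to reduce to a base case of size 1. The algorithm makes 4 recursive calls at each level.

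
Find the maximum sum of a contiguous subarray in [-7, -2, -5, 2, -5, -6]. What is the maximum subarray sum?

Using Kadane's algorithm on [-7, -2, -5, 2, -5, -6]:

Scanning through the array:
Position 1 (value -2): max_ending_here = -2, max_so_far = -2
Position 2 (value -5): max_ending_here = -5, max_so_far = -2
Position 3 (value 2): max_ending_here = 2, max_so_far = 2
Position 4 (value -5): max_ending_here = -3, max_so_far = 2
Position 5 (value -6): max_ending_here = -6, max_so_far = 2

Maximum subarray: [2]
Maximum sum: 2

The maximum subarray is [2] with sum 2. This subarray runs from index 3 to index 3.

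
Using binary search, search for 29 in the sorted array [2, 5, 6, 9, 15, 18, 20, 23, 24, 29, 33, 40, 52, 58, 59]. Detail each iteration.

Binary search for 29 in [2, 5, 6, 9, 15, 18, 20, 23, 24, 29, 33, 40, 52, 58, 59]:

lo=0, hi=14, mid=7, arr[mid]=23 -> 23 < 29, search right half
lo=8, hi=14, mid=11, arr[mid]=40 -> 40 > 29, search left half
lo=8, hi=10, mid=9, arr[mid]=29 -> Found target at index 9!

Binary search finds 29 at index 9 after 3 comparisons. The search repeatedly halves the search space by comparing with the middle element.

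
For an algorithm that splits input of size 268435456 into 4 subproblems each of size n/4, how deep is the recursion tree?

For divide and conquer with division factor 4:

Problem sizes at each level:
Level 0: 268435456
Level 1: 67108864
Level 2: 16777216
Level 3: 4194304
Level 4: 1048576
Level 5: 262144
Level 6: 65536
Level 7: 16384
Level 8: 4096
Level 9: 1024
Level 10: 256
Level 11: 64
Level 12: 16
Level 13: 4
Level 14: 1

The root is level 0 and the size-1 base case is level 14 (the tree spans levels 0 through 14, i.e. 15 levels counting the root), so the depth is the number of divisions: log_4(268435456) = 14

The recursion tree depth is log_4(268435456) = 14. At each level, the problem size is divided by 4, so it takes 14 divisions to reduce to a base case of size 1. The algorithm makes 4 recursive calls at each level.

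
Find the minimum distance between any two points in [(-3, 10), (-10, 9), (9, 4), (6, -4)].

Computing all pairwise distances among 4 points:

d((-3, 10), (-10, 9)) = 7.0711 <-- minimum
d((-3, 10), (9, 4)) = 13.4164
d((-3, 10), (6, -4)) = 16.6433
d((-10, 9), (9, 4)) = 19.6469
d((-10, 9), (6, -4)) = 20.6155
d((9, 4), (6, -4)) = 8.544

Closest pair: (-3, 10) and (-10, 9) with distance 7.0711

The closest pair is (-3, 10) and (-10, 9) with Euclidean distance 7.0711. For 4 points, brute-force pairwise comparison is shown above. For large n, the divide-and-conquer algorithm (sort by x, recurse on halves, check the dividing strip) achieves O(n log n).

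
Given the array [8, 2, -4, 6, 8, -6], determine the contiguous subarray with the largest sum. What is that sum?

Using Kadane's algorithm on [8, 2, -4, 6, 8, -6]:

Scanning through the array:
Position 1 (value 2): max_ending_here = 10, max_so_far = 10
Position 2 (value -4): max_ending_here = 6, max_so_far = 10
Position 3 (value 6): max_ending_here = 12, max_so_far = 12
Position 4 (value 8): max_ending_here = 20, max_so_far = 20
Position 5 (value -6): max_ending_here = 14, max_so_far = 20

Maximum subarray: [8, 2, -4, 6, 8]
Maximum sum: 20

The maximum subarray is [8, 2, -4, 6, 8] with sum 20. This subarray runs from index 0 to index 4.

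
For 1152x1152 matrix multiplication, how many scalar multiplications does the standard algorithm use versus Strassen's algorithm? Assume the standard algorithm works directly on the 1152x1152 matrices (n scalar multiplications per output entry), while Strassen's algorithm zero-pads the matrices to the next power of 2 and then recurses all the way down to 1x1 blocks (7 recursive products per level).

Matrix multiplication for 1152x1152 matrices:

Strassen's algorithm requires power-of-2 dimensions. Pad 1152x1152 to 2048x2048 (next power of 2).

Standard algorithm: 1152^3 = 1528823808 multiplications
Strassen's algorithm: 7^(log2(2048)) = 7^11 = 1977326743 multiplications
Difference: 1528823808 - 1977326743 = -448502935 (Strassen uses MORE here due to padding overhead — for small or just-over-power-of-2 n, padding can outweigh the per-level savings)

Standard: 1528823808 multiplications (1152^3). Strassen: 1977326743 multiplications (7^11, after padding to 2048x2048). Strassen reduces 8 recursive multiplications to 7 at each level.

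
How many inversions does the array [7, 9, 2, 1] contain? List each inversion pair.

Finding inversions in [7, 9, 2, 1]:

(0, 2): arr[0]=7 > arr[2]=2
(0, 3): arr[0]=7 > arr[3]=1
(1, 2): arr[1]=9 > arr[2]=2
(1, 3): arr[1]=9 > arr[3]=1
(2, 3): arr[2]=2 > arr[3]=1

Total inversions: 5

The array has 5 inversion(s): (0,2), (0,3), (1,2), (1,3), (2,3). Each pair (i,j) satisfies i < j and arr[i] > arr[j].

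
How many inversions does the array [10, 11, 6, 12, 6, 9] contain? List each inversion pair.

Finding inversions in [10, 11, 6, 12, 6, 9]:

(0, 2): arr[0]=10 > arr[2]=6
(0, 4): arr[0]=10 > arr[4]=6
(0, 5): arr[0]=10 > arr[5]=9
(1, 2): arr[1]=11 > arr[2]=6
(1, 4): arr[1]=11 > arr[4]=6
(1, 5): arr[1]=11 > arr[5]=9
(3, 4): arr[3]=12 > arr[4]=6
(3, 5): arr[3]=12 > arr[5]=9

Total inversions: 8

The array has 8 inversion(s): (0,2), (0,4), (0,5), (1,2), (1,4), (1,5), (3,4), (3,5). Each pair (i,j) satisfies i < j and arr[i] > arr[j].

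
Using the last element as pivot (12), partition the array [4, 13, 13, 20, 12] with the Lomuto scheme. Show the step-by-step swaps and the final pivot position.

Lomuto partition with pivot = 12:

Initial array: [4, 13, 13, 20, 12]

arr[0]=4 <= 12: swap with position 0, array becomes [4, 13, 13, 20, 12]
arr[1]=13 > 12: no swap
arr[2]=13 > 12: no swap
arr[3]=20 > 12: no swap

Place pivot at position 1: [4, 12, 13, 20, 13]
Pivot position: 1

After partitioning with pivot 12, the array becomes [4, 12, 13, 20, 13]. The pivot is placed at index 1. All elements to the left of the pivot are <= 12, and all elements to the right are > 12.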